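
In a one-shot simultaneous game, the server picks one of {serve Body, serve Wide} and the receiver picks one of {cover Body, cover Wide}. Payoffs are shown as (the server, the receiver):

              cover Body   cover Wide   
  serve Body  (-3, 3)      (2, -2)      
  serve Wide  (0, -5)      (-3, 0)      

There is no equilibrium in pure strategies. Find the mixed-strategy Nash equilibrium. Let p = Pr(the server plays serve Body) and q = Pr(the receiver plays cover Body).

In a mixed equilibrium the receiver is indifferent between cover Body and cover Wide; this condition fixes p.
  the receiver's payoff from cover Body: p·3 + (1−p)·(-5) = 8p - 5
  the receiver's payoff from cover Wide: p·(-2) + (1−p)·0 = -2p
  8p - 5 = -2p  ⇒  10p = 5  ⇒  p = 1/2.
In a mixed equilibrium the server is indifferent between serve Body and serve Wide; this condition fixes q.
  the server's payoff from serve Body: q·(-3) + (1−q)·2 = -5q + 2
  the server's payoff from serve Wide: q·0 + (1−q)·(-3) = 3q - 3
  -5q + 2 = 3q - 3  ⇒  -8q = -5  ⇒  q = 5/8.

p = 1/2, q = 5/8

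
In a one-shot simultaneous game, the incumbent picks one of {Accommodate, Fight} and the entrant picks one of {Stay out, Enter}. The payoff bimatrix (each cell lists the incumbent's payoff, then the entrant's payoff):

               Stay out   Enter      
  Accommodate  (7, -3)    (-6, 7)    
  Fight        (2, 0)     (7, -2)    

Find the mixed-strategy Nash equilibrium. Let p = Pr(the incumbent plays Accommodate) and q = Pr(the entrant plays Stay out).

p = 1/6, q = 13/18

The incumbent's mix must leave the entrant indifferent between Stay out and Enter.
  the entrant's payoff to Stay out: p·(-3) + (1−p)·0 = -3p
  the entrant's payoff to Enter: p·7 + (1−p)·(-2) = 9p - 2
  -3p = 9p - 2  ⇒  -12p = -2  ⇒  p = 1/6.
Set the incumbent's expected payoff from Accommodate equal to that from Fight:
  the incumbent's expected payoff from Accommodate: q·7 + (1−q)·(-6) = 13q - 6
  the incumbent's expected payoff from Fight: q·2 + (1−q)·7 = -5q + 7
  13q - 6 = -5q + 7  ⇒  18q = 13  ⇒  q = 13/18.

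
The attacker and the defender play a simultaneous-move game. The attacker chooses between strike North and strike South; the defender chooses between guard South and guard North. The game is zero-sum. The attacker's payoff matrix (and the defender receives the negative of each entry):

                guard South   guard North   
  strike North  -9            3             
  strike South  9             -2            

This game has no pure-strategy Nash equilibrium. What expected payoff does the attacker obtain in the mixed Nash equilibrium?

9/23

For the attacker to be willing to mix, the attacker must be indifferent between strike North and strike South, which pins down the defender's mix.
  the attacker's expected payoff from strike North: q·(-9) + (1−q)·3 = -12q + 3
  the attacker's expected payoff from strike South: q·9 + (1−q)·(-2) = 11q - 2
  -12q + 3 = 11q - 2  ⇒  -23q = -5  ⇒  q = 5/23.
At equilibrium the attacker is indifferent across rows, so the attacker's payoff equals the payoff from strike North: (5/23)·(-9) + (18/23)·3 = 9/23.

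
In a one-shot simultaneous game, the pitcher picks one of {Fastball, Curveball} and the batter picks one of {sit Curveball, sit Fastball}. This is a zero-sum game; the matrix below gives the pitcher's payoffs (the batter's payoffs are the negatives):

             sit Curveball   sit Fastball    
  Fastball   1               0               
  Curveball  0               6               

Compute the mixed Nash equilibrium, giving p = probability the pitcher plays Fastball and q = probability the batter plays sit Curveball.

The pitcher's mix must leave the batter indifferent between sit Curveball and sit Fastball.
  the batter's expected payoff from sit Curveball: p·(-1) + (1−p)·0 = -p
  the batter's expected payoff from sit Fastball: p·0 + (1−p)·(-6) = 6p - 6
  -p = 6p - 6  ⇒  -7p = -6  ⇒  p = 6/7.
In a mixed equilibrium the pitcher is indifferent between Fastball and Curveball; this condition fixes q.
  the pitcher's expected payoff from Fastball: q·1 + (1−q)·0 = q
  the pitcher's expected payoff from Curveball: q·0 + (1−q)·6 = -6q + 6
  q = -6q + 6  ⇒  7q = 6  ⇒  q = 6/7.

p = 6/7, q = 6/7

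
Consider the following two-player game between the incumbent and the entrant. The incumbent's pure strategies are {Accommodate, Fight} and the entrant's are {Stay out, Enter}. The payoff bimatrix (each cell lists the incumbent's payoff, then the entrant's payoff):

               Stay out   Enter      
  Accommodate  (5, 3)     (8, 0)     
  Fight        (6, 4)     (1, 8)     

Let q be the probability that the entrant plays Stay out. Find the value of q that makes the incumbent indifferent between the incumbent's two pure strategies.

q = 7/8

For the incumbent to be willing to mix, the incumbent must be indifferent between Accommodate and Fight, which pins down the entrant's mix.
  the incumbent's payoff to Accommodate: q·5 + (1−q)·8 = -3q + 8
  the incumbent's payoff to Fight: q·6 + (1−q)·1 = 5q + 1
  -3q + 8 = 5q + 1  ⇒  -8q = -7  ⇒  q = 7/8.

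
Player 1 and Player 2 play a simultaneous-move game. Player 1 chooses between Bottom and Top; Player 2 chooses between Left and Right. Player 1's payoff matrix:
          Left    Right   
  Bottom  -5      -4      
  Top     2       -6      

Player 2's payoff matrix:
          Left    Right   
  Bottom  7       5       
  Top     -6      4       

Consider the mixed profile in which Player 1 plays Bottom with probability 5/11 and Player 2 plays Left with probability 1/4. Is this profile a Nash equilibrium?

No

Given Player 1's mix p = 5/11, Player 2's payoff from Left is -1/11 but from Right is 49/11. Player 2 strictly prefers Right, so Player 2 would not mix.
So the proposed profile is not a Nash equilibrium.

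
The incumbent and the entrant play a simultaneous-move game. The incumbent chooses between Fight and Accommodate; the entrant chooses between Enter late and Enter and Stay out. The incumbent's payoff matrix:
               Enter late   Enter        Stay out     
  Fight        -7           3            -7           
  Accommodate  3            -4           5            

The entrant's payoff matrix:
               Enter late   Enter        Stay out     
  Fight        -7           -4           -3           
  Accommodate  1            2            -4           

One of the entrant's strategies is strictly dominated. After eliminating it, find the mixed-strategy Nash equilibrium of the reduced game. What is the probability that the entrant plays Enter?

The entrant's strategy Enter late is strictly dominated by Enter: -4 > -7 and 2 > 1. Eliminate Enter late.
Set the incumbent's expected payoff from Fight equal to that from Accommodate:
  the incumbent's payoff to Fight: q·3 + (1−q)·(-7) = 10q - 7
  the incumbent's payoff to Accommodate: q·(-4) + (1−q)·5 = -9q + 5
  10q - 7 = -9q + 5  ⇒  19q = 12  ⇒  q = 12/19.

q = 12/19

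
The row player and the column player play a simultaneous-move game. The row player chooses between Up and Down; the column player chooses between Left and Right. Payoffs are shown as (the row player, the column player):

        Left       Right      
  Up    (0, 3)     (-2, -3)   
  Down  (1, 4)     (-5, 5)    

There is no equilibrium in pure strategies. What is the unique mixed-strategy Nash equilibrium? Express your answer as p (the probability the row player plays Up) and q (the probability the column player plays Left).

p = 1/7, q = 3/4

The row player's mix must leave the column player indifferent between Left and Right.
  the column player's payoff from Left: p·3 + (1−p)·4 = -p + 4
  the column player's payoff from Right: p·(-3) + (1−p)·5 = -8p + 5
  -p + 4 = -8p + 5  ⇒  7p = 1  ⇒  p = 1/7.
For the row player to be willing to mix, the row player must be indifferent between Up and Down, which pins down the column player's mix.
  the row player's expected payoff from Up: q·0 + (1−q)·(-2) = 2q - 2
  the row player's expected payoff from Down: q·1 + (1−q)·(-5) = 6q - 5
  2q - 2 = 6q - 5  ⇒  -4q = -3  ⇒  q = 3/4.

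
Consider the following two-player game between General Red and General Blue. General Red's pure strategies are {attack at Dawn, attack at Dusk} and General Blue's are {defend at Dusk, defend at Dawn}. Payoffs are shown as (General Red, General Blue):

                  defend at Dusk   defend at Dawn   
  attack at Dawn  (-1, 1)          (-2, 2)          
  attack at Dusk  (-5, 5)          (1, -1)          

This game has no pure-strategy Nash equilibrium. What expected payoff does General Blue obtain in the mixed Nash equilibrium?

In a mixed equilibrium General Blue is indifferent between defend at Dusk and defend at Dawn; this condition fixes p.
  General Blue's expected payoff from defend at Dusk: p·1 + (1−p)·5 = -4p + 5
  General Blue's expected payoff from defend at Dawn: p·2 + (1−p)·(-1) = 3p - 1
  -4p + 5 = 3p - 1  ⇒  -7p = -6  ⇒  p = 6/7.
At equilibrium General Blue is indifferent across columns, so General Blue's payoff equals the payoff from defend at Dusk: (6/7)·1 + (1/7)·5 = 11/7.

11/7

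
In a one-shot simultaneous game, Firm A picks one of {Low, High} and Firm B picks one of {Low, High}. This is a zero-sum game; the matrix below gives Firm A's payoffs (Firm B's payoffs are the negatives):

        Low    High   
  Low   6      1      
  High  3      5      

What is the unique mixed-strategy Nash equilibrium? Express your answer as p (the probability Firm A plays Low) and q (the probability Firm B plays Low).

Set Firm B's expected payoff from Low equal to that from High:
  Firm B's payoff to Low: p·(-6) + (1−p)·(-3) = -3p - 3
  Firm B's payoff to High: p·(-1) + (1−p)·(-5) = 4p - 5
  -3p - 3 = 4p - 5  ⇒  -7p = -2  ⇒  p = 2/7.
For Firm A to be willing to mix, Firm A must be indifferent between Low and High, which pins down Firm B's mix.
  Firm A's payoff from Low: q·6 + (1−q)·1 = 5q + 1
  Firm A's payoff from High: q·3 + (1−q)·5 = -2q + 5
  5q + 1 = -2q + 5  ⇒  7q = 4  ⇒  q = 4/7.

p = 2/7, q = 4/7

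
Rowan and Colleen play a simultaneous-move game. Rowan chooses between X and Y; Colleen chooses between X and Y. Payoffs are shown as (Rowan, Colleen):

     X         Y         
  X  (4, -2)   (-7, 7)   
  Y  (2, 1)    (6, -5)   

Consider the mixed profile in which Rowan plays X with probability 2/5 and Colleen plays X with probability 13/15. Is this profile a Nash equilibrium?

Yes

Check Colleen's indifference given Rowan's mix p = 2/5:
  payoff from X = -1/5; payoff from Y = -1/5 — equal.
Check Rowan's indifference given Colleen's mix q = 13/15:
  payoff from X = 38/15; payoff from Y = 38/15 — equal.
Both players are indifferent, so neither can profitably deviate.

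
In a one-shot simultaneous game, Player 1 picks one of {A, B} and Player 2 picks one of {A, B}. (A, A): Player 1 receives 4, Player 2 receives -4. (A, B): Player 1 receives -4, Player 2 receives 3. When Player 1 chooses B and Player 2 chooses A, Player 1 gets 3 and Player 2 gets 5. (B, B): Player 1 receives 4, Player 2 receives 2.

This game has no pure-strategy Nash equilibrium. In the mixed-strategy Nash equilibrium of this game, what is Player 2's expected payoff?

23/10

For Player 2 to be willing to mix, Player 2 must be indifferent between A and B, which pins down Player 1's mix.
  Player 2's payoff to A: p·(-4) + (1−p)·5 = -9p + 5
  Player 2's payoff to B: p·3 + (1−p)·2 = p + 2
  -9p + 5 = p + 2  ⇒  -10p = -3  ⇒  p = 3/10.
At equilibrium Player 2 is indifferent across columns, so Player 2's payoff equals the payoff from A: (3/10)·(-4) + (7/10)·5 = 23/10.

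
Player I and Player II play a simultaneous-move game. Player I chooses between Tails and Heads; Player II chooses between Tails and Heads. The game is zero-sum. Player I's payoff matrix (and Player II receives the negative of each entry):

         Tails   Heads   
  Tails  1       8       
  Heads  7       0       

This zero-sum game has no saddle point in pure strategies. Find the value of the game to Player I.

v = 4

For Player I to be willing to mix, Player I must be indifferent between Tails and Heads, which pins down Player II's mix.
  Player I's payoff from Tails: q·1 + (1−q)·8 = -7q + 8
  Player I's payoff from Heads: q·7 + (1−q)·0 = 7q
  -7q + 8 = 7q  ⇒  -14q = -8  ⇒  q = 4/7.
The value is Player I's expected payoff against this mix (using Tails): (4/7)·1 + (3/7)·8 = 4.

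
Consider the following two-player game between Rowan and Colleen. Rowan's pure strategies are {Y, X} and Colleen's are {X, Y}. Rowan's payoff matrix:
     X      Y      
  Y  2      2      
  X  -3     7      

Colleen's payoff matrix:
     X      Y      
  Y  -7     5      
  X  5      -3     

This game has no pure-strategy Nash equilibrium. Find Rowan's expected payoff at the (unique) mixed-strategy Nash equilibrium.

In a mixed equilibrium Rowan is indifferent between Y and X; this condition fixes q.
  Rowan's payoff from Y: q·2 + (1−q)·2 = 2
  Rowan's payoff from X: q·(-3) + (1−q)·7 = -10q + 7
  2 = -10q + 7  ⇒  10q = 5  ⇒  q = 1/2.
At equilibrium Rowan is indifferent across rows, so Rowan's payoff equals the payoff from Y: (1/2)·2 + (1/2)·2 = 2.

2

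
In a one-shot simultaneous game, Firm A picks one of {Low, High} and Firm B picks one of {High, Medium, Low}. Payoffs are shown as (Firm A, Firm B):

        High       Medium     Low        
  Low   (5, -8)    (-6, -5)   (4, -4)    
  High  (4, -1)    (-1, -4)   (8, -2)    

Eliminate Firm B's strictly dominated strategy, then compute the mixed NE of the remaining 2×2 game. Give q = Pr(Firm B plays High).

q = 4/5

Firm B's strategy Medium is strictly dominated by Low: -4 > -5 and -2 > -4. Eliminate Medium.
Set Firm A's expected payoff from Low equal to that from High:
  Firm A's payoff from Low: q·5 + (1−q)·4 = q + 4
  Firm A's payoff from High: q·4 + (1−q)·8 = -4q + 8
  q + 4 = -4q + 8  ⇒  5q = 4  ⇒  q = 4/5.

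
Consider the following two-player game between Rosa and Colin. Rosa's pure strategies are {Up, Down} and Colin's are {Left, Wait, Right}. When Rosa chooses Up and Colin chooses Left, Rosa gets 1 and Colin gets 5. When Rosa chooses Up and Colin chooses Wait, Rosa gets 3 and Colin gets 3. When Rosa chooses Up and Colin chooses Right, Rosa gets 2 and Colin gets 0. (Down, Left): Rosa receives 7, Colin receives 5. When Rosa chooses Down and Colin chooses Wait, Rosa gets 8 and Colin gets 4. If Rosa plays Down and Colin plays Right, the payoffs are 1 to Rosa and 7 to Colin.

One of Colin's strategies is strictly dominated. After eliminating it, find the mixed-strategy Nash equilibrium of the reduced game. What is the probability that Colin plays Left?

Colin's strategy Wait is strictly dominated by Left: 5 > 3 and 5 > 4. Eliminate Wait.
Colin's mix must leave Rosa indifferent between Up and Down.
  Rosa's payoff from Up: q·1 + (1−q)·2 = -q + 2
  Rosa's payoff from Down: q·7 + (1−q)·1 = 6q + 1
  -q + 2 = 6q + 1  ⇒  -7q = -1  ⇒  q = 1/7.

q = 1/7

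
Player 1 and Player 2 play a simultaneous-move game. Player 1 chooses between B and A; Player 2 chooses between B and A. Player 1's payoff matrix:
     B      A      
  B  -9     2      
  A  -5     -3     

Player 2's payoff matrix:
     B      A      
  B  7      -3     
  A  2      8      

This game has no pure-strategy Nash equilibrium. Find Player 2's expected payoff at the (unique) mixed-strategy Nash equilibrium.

In a mixed equilibrium Player 2 is indifferent between B and A; this condition fixes p.
  Player 2's payoff to B: p·7 + (1−p)·2 = 5p + 2
  Player 2's payoff to A: p·(-3) + (1−p)·8 = -11p + 8
  5p + 2 = -11p + 8  ⇒  16p = 6  ⇒  p = 3/8.
At equilibrium Player 2 is indifferent across columns, so Player 2's payoff equals the payoff from B: (3/8)·7 + (5/8)·2 = 31/8.

31/8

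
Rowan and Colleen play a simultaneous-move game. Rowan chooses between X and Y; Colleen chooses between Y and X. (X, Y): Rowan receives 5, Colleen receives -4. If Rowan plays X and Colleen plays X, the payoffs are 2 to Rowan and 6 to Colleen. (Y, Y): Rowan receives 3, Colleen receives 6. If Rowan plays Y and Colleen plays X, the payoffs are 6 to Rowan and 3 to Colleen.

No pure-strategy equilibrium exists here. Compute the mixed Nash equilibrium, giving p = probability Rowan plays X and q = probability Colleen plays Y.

In a mixed equilibrium Colleen is indifferent between Y and X; this condition fixes p.
  Colleen's expected payoff from Y: p·(-4) + (1−p)·6 = -10p + 6
  Colleen's expected payoff from X: p·6 + (1−p)·3 = 3p + 3
  -10p + 6 = 3p + 3  ⇒  -13p = -3  ⇒  p = 3/13.
Colleen's mix must leave Rowan indifferent between X and Y.
  Rowan's expected payoff from X: q·5 + (1−q)·2 = 3q + 2
  Rowan's expected payoff from Y: q·3 + (1−q)·6 = -3q + 6
  3q + 2 = -3q + 6  ⇒  6q = 4  ⇒  q = 2/3.

p = 3/13, q = 2/3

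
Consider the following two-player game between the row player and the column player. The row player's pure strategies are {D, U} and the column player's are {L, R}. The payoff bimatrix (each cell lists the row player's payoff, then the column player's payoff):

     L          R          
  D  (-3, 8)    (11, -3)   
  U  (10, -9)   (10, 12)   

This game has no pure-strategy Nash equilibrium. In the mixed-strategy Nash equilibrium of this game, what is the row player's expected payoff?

10

In a mixed equilibrium the row player is indifferent between D and U; this condition fixes q.
  the row player's expected payoff from D: q·(-3) + (1−q)·11 = -14q + 11
  the row player's expected payoff from U: q·10 + (1−q)·10 = 10
  -14q + 11 = 10  ⇒  -14q = -1  ⇒  q = 1/14.
At equilibrium the row player is indifferent across rows, so the row player's payoff equals the payoff from D: (1/14)·(-3) + (13/14)·11 = 10.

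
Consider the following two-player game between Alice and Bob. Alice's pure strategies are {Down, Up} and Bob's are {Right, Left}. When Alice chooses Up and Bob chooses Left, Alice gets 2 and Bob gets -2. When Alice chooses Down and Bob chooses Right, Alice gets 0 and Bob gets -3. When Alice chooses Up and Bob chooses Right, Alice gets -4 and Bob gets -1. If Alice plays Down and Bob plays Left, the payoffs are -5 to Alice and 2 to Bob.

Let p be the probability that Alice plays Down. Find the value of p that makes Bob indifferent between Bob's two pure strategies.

p = 1/6

For Bob to be willing to mix, Bob must be indifferent between Right and Left, which pins down Alice's mix.
  Bob's payoff to Right: p·(-3) + (1−p)·(-1) = -2p - 1
  Bob's payoff to Left: p·2 + (1−p)·(-2) = 4p - 2
  -2p - 1 = 4p - 2  ⇒  -6p = -1  ⇒  p = 1/6.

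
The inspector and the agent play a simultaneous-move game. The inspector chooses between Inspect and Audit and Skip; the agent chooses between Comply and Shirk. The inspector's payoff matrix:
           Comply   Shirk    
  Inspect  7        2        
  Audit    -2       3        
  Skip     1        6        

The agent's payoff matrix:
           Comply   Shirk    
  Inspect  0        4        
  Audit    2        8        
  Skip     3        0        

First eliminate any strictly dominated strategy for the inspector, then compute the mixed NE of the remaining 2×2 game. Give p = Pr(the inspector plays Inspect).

The inspector's strategy Audit is strictly dominated by Skip: 1 > -2 and 6 > 3. Eliminate Audit.
The agent's indifference between Comply and Shirk determines the inspector's mixing probability p:
  the agent's expected payoff from Comply: p·0 + (1−p)·3 = -3p + 3
  the agent's expected payoff from Shirk: p·4 + (1−p)·0 = 4p
  -3p + 3 = 4p  ⇒  -7p = -3  ⇒  p = 3/7.

p = 3/7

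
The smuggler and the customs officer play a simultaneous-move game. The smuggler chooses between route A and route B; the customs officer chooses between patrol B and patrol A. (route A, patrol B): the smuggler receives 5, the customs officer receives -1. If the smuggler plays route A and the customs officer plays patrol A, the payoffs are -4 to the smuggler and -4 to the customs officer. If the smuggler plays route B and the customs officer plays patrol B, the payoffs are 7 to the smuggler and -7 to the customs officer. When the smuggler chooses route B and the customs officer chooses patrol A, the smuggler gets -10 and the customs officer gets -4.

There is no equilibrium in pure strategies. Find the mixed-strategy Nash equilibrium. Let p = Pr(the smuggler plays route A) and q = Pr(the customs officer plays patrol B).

The customs officer's indifference between patrol B and patrol A determines the smuggler's mixing probability p:
  the customs officer's payoff to patrol B: p·(-1) + (1−p)·(-7) = 6p - 7
  the customs officer's payoff to patrol A: p·(-4) + (1−p)·(-4) = -4
  6p - 7 = -4  ⇒  6p = 3  ⇒  p = 1/2.
In a mixed equilibrium the smuggler is indifferent between route A and route B; this condition fixes q.
  the smuggler's payoff to route A: q·5 + (1−q)·(-4) = 9q - 4
  the smuggler's payoff to route B: q·7 + (1−q)·(-10) = 17q - 10
  9q - 4 = 17q - 10  ⇒  -8q = -6  ⇒  q = 3/4.

p = 1/2, q = 3/4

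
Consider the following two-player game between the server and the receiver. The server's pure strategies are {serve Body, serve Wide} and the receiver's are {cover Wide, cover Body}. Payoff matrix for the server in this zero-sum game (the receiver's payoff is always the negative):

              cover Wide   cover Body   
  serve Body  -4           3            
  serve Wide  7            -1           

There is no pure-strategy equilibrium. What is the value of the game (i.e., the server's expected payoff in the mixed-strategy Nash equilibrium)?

v = 17/15

In a mixed equilibrium the server is indifferent between serve Body and serve Wide; this condition fixes q.
  the server's payoff to serve Body: q·(-4) + (1−q)·3 = -7q + 3
  the server's payoff to serve Wide: q·7 + (1−q)·(-1) = 8q - 1
  -7q + 3 = 8q - 1  ⇒  -15q = -4  ⇒  q = 4/15.
The value is the server's expected payoff against this mix (using serve Body): (4/15)·(-4) + (11/15)·3 = 17/15.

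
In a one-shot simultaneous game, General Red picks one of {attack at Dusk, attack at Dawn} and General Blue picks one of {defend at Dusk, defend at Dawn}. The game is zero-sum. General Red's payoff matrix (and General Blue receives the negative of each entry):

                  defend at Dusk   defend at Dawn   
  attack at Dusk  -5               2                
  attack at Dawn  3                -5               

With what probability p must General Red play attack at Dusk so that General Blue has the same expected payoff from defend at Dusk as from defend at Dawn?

General Blue's indifference between defend at Dusk and defend at Dawn determines General Red's mixing probability p:
  General Blue's payoff to defend at Dusk: p·5 + (1−p)·(-3) = 8p - 3
  General Blue's payoff to defend at Dawn: p·(-2) + (1−p)·5 = -7p + 5
  8p - 3 = -7p + 5  ⇒  15p = 8  ⇒  p = 8/15.

p = 8/15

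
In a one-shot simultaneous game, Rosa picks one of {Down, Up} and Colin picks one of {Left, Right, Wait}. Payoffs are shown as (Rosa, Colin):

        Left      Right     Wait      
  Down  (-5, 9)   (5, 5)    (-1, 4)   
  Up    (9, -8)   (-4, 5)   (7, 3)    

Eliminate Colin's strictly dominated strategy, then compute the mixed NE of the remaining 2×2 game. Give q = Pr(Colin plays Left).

q = 9/23

Colin's strategy Wait is strictly dominated by Right: 5 > 4 and 5 > 3. Eliminate Wait.
Rosa's indifference between Down and Up determines Colin's mixing probability q:
  Rosa's expected payoff from Down: q·(-5) + (1−q)·5 = -10q + 5
  Rosa's expected payoff from Up: q·9 + (1−q)·(-4) = 13q - 4
  -10q + 5 = 13q - 4  ⇒  -23q = -9  ⇒  q = 9/23.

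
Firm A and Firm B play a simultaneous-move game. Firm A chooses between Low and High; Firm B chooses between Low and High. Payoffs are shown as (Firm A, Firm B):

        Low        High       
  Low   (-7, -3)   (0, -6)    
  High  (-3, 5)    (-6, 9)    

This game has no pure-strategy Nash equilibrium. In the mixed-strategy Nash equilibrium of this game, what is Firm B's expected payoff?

3/7

Firm A's mix must leave Firm B indifferent between Low and High.
  Firm B's expected payoff from Low: p·(-3) + (1−p)·5 = -8p + 5
  Firm B's expected payoff from High: p·(-6) + (1−p)·9 = -15p + 9
  -8p + 5 = -15p + 9  ⇒  7p = 4  ⇒  p = 4/7.
At equilibrium Firm B is indifferent across columns, so Firm B's payoff equals the payoff from Low: (4/7)·(-3) + (3/7)·5 = 3/7.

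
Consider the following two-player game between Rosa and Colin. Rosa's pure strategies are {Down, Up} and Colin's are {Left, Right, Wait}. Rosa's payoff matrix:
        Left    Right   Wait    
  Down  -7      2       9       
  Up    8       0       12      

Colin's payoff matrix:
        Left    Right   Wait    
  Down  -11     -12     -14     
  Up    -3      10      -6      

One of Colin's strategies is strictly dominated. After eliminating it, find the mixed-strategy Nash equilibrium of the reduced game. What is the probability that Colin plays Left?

Colin's strategy Wait is strictly dominated by Left: -11 > -14 and -3 > -6. Eliminate Wait.
Rosa's indifference between Down and Up determines Colin's mixing probability q:
  Rosa's expected payoff from Down: q·(-7) + (1−q)·2 = -9q + 2
  Rosa's expected payoff from Up: q·8 + (1−q)·0 = 8q
  -9q + 2 = 8q  ⇒  -17q = -2  ⇒  q = 2/17.

q = 2/17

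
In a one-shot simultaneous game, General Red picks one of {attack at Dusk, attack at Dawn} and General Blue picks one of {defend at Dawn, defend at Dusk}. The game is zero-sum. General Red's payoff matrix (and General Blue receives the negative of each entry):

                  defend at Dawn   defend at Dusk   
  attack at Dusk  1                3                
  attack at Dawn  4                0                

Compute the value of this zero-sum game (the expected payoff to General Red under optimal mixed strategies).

v = 2

In a mixed equilibrium General Red is indifferent between attack at Dusk and attack at Dawn; this condition fixes q.
  General Red's payoff to attack at Dusk: q·1 + (1−q)·3 = -2q + 3
  General Red's payoff to attack at Dawn: q·4 + (1−q)·0 = 4q
  -2q + 3 = 4q  ⇒  -6q = -3  ⇒  q = 1/2.
The value is General Red's expected payoff against this mix (using attack at Dusk): (1/2)·1 + (1/2)·3 = 2.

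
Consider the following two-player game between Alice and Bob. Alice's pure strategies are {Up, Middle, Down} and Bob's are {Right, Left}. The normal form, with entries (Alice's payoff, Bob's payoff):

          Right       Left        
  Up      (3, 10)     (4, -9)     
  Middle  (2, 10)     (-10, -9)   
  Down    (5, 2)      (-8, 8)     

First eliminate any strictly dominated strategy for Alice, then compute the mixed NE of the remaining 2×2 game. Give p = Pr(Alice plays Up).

Alice's strategy Middle is strictly dominated by Down: 5 > 2 and -8 > -10. Eliminate Middle.
In a mixed equilibrium Bob is indifferent between Right and Left; this condition fixes p.
  Bob's expected payoff from Right: p·10 + (1−p)·2 = 8p + 2
  Bob's expected payoff from Left: p·(-9) + (1−p)·8 = -17p + 8
  8p + 2 = -17p + 8  ⇒  25p = 6  ⇒  p = 6/25.

p = 6/25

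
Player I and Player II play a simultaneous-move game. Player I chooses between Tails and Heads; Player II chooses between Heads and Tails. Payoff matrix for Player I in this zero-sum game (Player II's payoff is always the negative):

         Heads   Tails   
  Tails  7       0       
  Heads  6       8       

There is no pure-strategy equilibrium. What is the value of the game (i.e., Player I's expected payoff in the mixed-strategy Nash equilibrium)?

v = 56/9

Player II's mix must leave Player I indifferent between Tails and Heads.
  Player I's expected payoff from Tails: q·7 + (1−q)·0 = 7q
  Player I's expected payoff from Heads: q·6 + (1−q)·8 = -2q + 8
  7q = -2q + 8  ⇒  9q = 8  ⇒  q = 8/9.
The value is Player I's expected payoff against this mix (using Tails): (8/9)·7 + (1/9)·0 = 56/9.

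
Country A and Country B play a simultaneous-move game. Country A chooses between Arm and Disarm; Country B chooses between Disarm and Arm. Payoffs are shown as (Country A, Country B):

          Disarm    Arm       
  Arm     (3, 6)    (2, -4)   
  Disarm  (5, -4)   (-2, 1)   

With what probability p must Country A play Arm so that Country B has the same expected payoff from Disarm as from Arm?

p = 1/3

Country A's mix must leave Country B indifferent between Disarm and Arm.
  Country B's expected payoff from Disarm: p·6 + (1−p)·(-4) = 10p - 4
  Country B's expected payoff from Arm: p·(-4) + (1−p)·1 = -5p + 1
  10p - 4 = -5p + 1  ⇒  15p = 5  ⇒  p = 1/3.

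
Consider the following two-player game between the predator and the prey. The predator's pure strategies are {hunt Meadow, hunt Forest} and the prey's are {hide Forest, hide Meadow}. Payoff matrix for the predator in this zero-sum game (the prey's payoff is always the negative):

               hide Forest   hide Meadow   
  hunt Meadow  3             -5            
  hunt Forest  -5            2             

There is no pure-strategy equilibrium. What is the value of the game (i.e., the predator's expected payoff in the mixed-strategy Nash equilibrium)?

v = -19/15

In a mixed equilibrium the predator is indifferent between hunt Meadow and hunt Forest; this condition fixes q.
  the predator's expected payoff from hunt Meadow: q·3 + (1−q)·(-5) = 8q - 5
  the predator's expected payoff from hunt Forest: q·(-5) + (1−q)·2 = -7q + 2
  8q - 5 = -7q + 2  ⇒  15q = 7  ⇒  q = 7/15.
The value is the predator's expected payoff against this mix (using hunt Meadow): (7/15)·3 + (8/15)·(-5) = -19/15.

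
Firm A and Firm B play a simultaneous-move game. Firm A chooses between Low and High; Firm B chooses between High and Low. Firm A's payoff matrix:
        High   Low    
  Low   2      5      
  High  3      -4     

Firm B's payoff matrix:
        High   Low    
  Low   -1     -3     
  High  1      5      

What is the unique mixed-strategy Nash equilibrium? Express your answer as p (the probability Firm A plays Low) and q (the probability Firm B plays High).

For Firm B to be willing to mix, Firm B must be indifferent between High and Low, which pins down Firm A's mix.
  Firm B's payoff from High: p·(-1) + (1−p)·1 = -2p + 1
  Firm B's payoff from Low: p·(-3) + (1−p)·5 = -8p + 5
  -2p + 1 = -8p + 5  ⇒  6p = 4  ⇒  p = 2/3.
Firm B's mix must leave Firm A indifferent between Low and High.
  Firm A's payoff to Low: q·2 + (1−q)·5 = -3q + 5
  Firm A's payoff to High: q·3 + (1−q)·(-4) = 7q - 4
  -3q + 5 = 7q - 4  ⇒  -10q = -9  ⇒  q = 9/10.

p = 2/3, q = 9/10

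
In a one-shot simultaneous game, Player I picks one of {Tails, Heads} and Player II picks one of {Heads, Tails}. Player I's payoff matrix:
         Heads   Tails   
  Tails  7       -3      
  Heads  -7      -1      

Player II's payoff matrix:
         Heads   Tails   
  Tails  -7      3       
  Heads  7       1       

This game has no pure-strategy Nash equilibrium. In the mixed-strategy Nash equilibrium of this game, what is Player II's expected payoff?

Player I's mix must leave Player II indifferent between Heads and Tails.
  Player II's expected payoff from Heads: p·(-7) + (1−p)·7 = -14p + 7
  Player II's expected payoff from Tails: p·3 + (1−p)·1 = 2p + 1
  -14p + 7 = 2p + 1  ⇒  -16p = -6  ⇒  p = 3/8.
At equilibrium Player II is indifferent across columns, so Player II's payoff equals the payoff from Heads: (3/8)·(-7) + (5/8)·7 = 7/4.

7/4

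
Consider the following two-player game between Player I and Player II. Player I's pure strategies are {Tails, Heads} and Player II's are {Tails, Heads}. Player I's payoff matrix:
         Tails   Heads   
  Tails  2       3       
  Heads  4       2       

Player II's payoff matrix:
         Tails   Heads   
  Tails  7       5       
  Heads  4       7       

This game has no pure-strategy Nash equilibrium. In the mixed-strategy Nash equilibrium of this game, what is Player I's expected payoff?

Set Player I's expected payoff from Tails equal to that from Heads:
  Player I's payoff from Tails: q·2 + (1−q)·3 = -q + 3
  Player I's payoff from Heads: q·4 + (1−q)·2 = 2q + 2
  -q + 3 = 2q + 2  ⇒  -3q = -1  ⇒  q = 1/3.
At equilibrium Player I is indifferent across rows, so Player I's payoff equals the payoff from Tails: (1/3)·2 + (2/3)·3 = 8/3.

8/3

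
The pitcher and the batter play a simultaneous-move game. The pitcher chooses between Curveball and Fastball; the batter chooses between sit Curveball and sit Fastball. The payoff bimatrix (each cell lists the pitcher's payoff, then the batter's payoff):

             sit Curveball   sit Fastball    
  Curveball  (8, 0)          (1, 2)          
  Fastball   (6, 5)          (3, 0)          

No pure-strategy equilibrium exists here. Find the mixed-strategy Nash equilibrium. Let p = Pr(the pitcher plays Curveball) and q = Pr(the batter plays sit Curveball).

p = 5/7, q = 1/2

The batter's indifference between sit Curveball and sit Fastball determines the pitcher's mixing probability p:
  the batter's payoff to sit Curveball: p·0 + (1−p)·5 = -5p + 5
  the batter's payoff to sit Fastball: p·2 + (1−p)·0 = 2p
  -5p + 5 = 2p  ⇒  -7p = -5  ⇒  p = 5/7.
The pitcher's indifference between Curveball and Fastball determines the batter's mixing probability q:
  the pitcher's payoff from Curveball: q·8 + (1−q)·1 = 7q + 1
  the pitcher's payoff from Fastball: q·6 + (1−q)·3 = 3q + 3
  7q + 1 = 3q + 3  ⇒  4q = 2  ⇒  q = 1/2.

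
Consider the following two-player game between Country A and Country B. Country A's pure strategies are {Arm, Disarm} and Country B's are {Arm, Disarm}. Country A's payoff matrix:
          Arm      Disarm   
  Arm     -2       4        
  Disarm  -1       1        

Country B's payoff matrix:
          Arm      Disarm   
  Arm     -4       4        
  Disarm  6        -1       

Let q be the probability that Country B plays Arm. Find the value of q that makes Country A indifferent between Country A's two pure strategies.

For Country A to be willing to mix, Country A must be indifferent between Arm and Disarm, which pins down Country B's mix.
  Country A's expected payoff from Arm: q·(-2) + (1−q)·4 = -6q + 4
  Country A's expected payoff from Disarm: q·(-1) + (1−q)·1 = -2q + 1
  -6q + 4 = -2q + 1  ⇒  -4q = -3  ⇒  q = 3/4.

q = 3/4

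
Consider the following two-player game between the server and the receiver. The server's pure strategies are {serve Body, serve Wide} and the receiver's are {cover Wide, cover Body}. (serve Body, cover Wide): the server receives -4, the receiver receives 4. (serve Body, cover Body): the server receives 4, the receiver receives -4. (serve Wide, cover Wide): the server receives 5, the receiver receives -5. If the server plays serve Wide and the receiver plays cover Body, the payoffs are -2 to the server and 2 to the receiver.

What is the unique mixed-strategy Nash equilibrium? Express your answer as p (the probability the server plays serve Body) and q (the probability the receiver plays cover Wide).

Set the receiver's expected payoff from cover Wide equal to that from cover Body:
  the receiver's payoff from cover Wide: p·4 + (1−p)·(-5) = 9p - 5
  the receiver's payoff from cover Body: p·(-4) + (1−p)·2 = -6p + 2
  9p - 5 = -6p + 2  ⇒  15p = 7  ⇒  p = 7/15.
For the server to be willing to mix, the server must be indifferent between serve Body and serve Wide, which pins down the receiver's mix.
  the server's payoff from serve Body: q·(-4) + (1−q)·4 = -8q + 4
  the server's payoff from serve Wide: q·5 + (1−q)·(-2) = 7q - 2
  -8q + 4 = 7q - 2  ⇒  -15q = -6  ⇒  q = 2/5.

p = 7/15, q = 2/5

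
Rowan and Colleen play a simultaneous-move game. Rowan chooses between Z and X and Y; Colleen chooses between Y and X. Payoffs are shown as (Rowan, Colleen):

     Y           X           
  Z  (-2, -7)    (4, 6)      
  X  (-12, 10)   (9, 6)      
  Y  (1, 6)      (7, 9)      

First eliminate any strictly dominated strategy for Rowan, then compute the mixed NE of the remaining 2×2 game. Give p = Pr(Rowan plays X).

p = 3/7

Rowan's strategy Z is strictly dominated by Y: 1 > -2 and 7 > 4. Eliminate Z.
For Colleen to be willing to mix, Colleen must be indifferent between Y and X, which pins down Rowan's mix.
  Colleen's payoff from Y: p·10 + (1−p)·6 = 4p + 6
  Colleen's payoff from X: p·6 + (1−p)·9 = -3p + 9
  4p + 6 = -3p + 9  ⇒  7p = 3  ⇒  p = 3/7.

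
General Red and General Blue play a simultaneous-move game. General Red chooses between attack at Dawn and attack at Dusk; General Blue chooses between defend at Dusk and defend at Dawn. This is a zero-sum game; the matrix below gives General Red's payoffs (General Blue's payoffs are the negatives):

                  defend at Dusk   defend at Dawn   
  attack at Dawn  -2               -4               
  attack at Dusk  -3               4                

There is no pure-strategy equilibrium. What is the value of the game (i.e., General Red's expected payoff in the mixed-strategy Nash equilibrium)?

For General Red to be willing to mix, General Red must be indifferent between attack at Dawn and attack at Dusk, which pins down General Blue's mix.
  General Red's payoff from attack at Dawn: q·(-2) + (1−q)·(-4) = 2q - 4
  General Red's payoff from attack at Dusk: q·(-3) + (1−q)·4 = -7q + 4
  2q - 4 = -7q + 4  ⇒  9q = 8  ⇒  q = 8/9.
The value is General Red's expected payoff against this mix (using attack at Dawn): (8/9)·(-2) + (1/9)·(-4) = -20/9.

v = -20/9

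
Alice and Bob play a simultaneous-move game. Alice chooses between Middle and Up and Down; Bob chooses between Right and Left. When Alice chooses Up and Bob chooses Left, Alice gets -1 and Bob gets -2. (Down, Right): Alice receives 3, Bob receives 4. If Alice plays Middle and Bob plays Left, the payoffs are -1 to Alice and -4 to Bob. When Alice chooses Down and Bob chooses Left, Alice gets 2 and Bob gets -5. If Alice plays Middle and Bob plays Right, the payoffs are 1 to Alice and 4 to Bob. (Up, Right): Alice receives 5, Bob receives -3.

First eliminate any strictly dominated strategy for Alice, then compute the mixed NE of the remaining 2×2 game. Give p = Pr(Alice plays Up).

p = 9/10

Alice's strategy Middle is strictly dominated by Down: 3 > 1 and 2 > -1. Eliminate Middle.
In a mixed equilibrium Bob is indifferent between Right and Left; this condition fixes p.
  Bob's payoff to Right: p·(-3) + (1−p)·4 = -7p + 4
  Bob's payoff to Left: p·(-2) + (1−p)·(-5) = 3p - 5
  -7p + 4 = 3p - 5  ⇒  -10p = -9  ⇒  p = 9/10.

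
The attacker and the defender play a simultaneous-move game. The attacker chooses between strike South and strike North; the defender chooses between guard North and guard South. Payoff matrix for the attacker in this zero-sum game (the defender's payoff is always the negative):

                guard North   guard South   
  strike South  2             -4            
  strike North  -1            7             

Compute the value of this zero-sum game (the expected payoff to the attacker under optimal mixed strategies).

v = 5/7

For the attacker to be willing to mix, the attacker must be indifferent between strike South and strike North, which pins down the defender's mix.
  the attacker's payoff from strike South: q·2 + (1−q)·(-4) = 6q - 4
  the attacker's payoff from strike North: q·(-1) + (1−q)·7 = -8q + 7
  6q - 4 = -8q + 7  ⇒  14q = 11  ⇒  q = 11/14.
The value is the attacker's expected payoff against this mix (using strike South): (11/14)·2 + (3/14)·(-4) = 5/7.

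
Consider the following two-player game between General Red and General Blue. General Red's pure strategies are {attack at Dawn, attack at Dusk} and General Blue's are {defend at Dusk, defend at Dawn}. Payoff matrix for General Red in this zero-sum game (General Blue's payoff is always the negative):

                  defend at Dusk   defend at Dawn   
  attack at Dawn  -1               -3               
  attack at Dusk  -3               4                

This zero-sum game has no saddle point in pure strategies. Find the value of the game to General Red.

v = -13/9

For General Red to be willing to mix, General Red must be indifferent between attack at Dawn and attack at Dusk, which pins down General Blue's mix.
  General Red's payoff from attack at Dawn: q·(-1) + (1−q)·(-3) = 2q - 3
  General Red's payoff from attack at Dusk: q·(-3) + (1−q)·4 = -7q + 4
  2q - 3 = -7q + 4  ⇒  9q = 7  ⇒  q = 7/9.
The value is General Red's expected payoff against this mix (using attack at Dawn): (7/9)·(-1) + (2/9)·(-3) = -13/9.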